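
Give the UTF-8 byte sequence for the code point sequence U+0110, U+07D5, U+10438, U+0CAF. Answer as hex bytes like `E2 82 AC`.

C4 90 DF 95 F0 90 90 B8 E0 B2 AF

U+0110: 2-byte form → C4 90.
U+07D5: 2-byte form → DF 95.
U+10438: 4-byte form → F0 90 90 B8.
U+0CAF: 3-byte form → E0 B2 AF.
Concatenated (11 bytes): C4 90 DF 95 F0 90 90 B8 E0 B2 AF.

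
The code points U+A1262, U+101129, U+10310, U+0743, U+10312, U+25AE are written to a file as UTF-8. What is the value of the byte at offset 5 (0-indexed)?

U+A1262 → 4-byte form F2 A1 89 A2 at offsets 0–3.
U+101129 → 4-byte form F4 81 84 A9 at offsets 4–7.
Offset 5 falls in char 2's range; it's byte 2 of F4 81 84 A9 = 0x81.

0x81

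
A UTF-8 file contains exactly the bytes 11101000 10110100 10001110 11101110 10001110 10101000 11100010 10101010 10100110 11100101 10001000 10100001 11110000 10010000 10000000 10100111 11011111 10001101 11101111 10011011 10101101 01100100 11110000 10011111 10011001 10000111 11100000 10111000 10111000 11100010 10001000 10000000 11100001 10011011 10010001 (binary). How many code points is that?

12

Byte at offset 0: 0xE8 = 11101000 → 3-byte char (#1). Advance 3.
Byte at offset 3: 0xEE = 11101110 → 3-byte char (#2). Advance 3.
Byte at offset 6: 0xE2 = 11100010 → 3-byte char (#3). Advance 3.
Byte at offset 9: 0xE5 = 11100101 → 3-byte char (#4). Advance 3.
Byte at offset 12: 0xF0 = 11110000 → 4-byte char (#5). Advance 4.
Byte at offset 16: 0xDF = 11011111 → 2-byte char (#6). Advance 2.
Byte at offset 18: 0xEF = 11101111 → 3-byte char (#7). Advance 3.
Byte at offset 21: 0x64 = 01100100 → 1-byte char (#8). Advance 1.
Byte at offset 22: 0xF0 = 11110000 → 4-byte char (#9). Advance 4.
Byte at offset 26: 0xE0 = 11100000 → 3-byte char (#10). Advance 3.
Byte at offset 29: 0xE2 = 11100010 → 3-byte char (#11). Advance 3.
Byte at offset 32: 0xE1 = 11100001 → 3-byte char (#12). Advance 3.
Reached end at offset 35 after 12 code points.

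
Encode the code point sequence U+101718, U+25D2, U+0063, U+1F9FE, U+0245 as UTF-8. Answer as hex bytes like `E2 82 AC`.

U+101718: 4-byte form → F4 81 9C 98.
U+25D2: 3-byte form → E2 97 92.
U+0063: 1-byte form → 63.
U+1F9FE: 4-byte form → F0 9F A7 BE.
U+0245: 2-byte form → C9 85.
Concatenated (14 bytes): F4 81 9C 98 E2 97 92 63 F0 9F A7 BE C9 85.

F4 81 9C 98 E2 97 92 63 F0 9F A7 BE C9 85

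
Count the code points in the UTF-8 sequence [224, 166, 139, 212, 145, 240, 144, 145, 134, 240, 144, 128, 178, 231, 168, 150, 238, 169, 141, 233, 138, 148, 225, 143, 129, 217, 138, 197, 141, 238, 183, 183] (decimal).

Byte at offset 0: 0xE0 = 11100000 → 3-byte char (#1). Advance 3.
Byte at offset 3: 0xD4 = 11010100 → 2-byte char (#2). Advance 2.
Byte at offset 5: 0xF0 = 11110000 → 4-byte char (#3). Advance 4.
Byte at offset 9: 0xF0 = 11110000 → 4-byte char (#4). Advance 4.
Byte at offset 13: 0xE7 = 11100111 → 3-byte char (#5). Advance 3.
Byte at offset 16: 0xEE = 11101110 → 3-byte char (#6). Advance 3.
Byte at offset 19: 0xE9 = 11101001 → 3-byte char (#7). Advance 3.
Byte at offset 22: 0xE1 = 11100001 → 3-byte char (#8). Advance 3.
Byte at offset 25: 0xD9 = 11011001 → 2-byte char (#9). Advance 2.
Byte at offset 27: 0xC5 = 11000101 → 2-byte char (#10). Advance 2.
Byte at offset 29: 0xEE = 11101110 → 3-byte char (#11). Advance 3.
Reached end at offset 32 after 11 code points.

11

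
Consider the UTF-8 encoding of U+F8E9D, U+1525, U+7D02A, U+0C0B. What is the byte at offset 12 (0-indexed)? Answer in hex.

0xB0

U+F8E9D → 4-byte form F3 B8 BA 9D at offsets 0–3.
U+1525 → 3-byte form E1 94 A5 at offsets 4–6.
U+7D02A → 4-byte form F1 BD 80 AA at offsets 7–10.
U+0C0B → 3-byte form E0 B0 8B at offsets 11–13.
Offset 12 falls in char 4's range; it's byte 2 of E0 B0 8B = 0xB0.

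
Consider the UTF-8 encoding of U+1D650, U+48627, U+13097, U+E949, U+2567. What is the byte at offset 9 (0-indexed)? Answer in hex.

U+1D650 → 4-byte form F0 9D 99 90 at offsets 0–3.
U+48627 → 4-byte form F1 88 98 A7 at offsets 4–7.
U+13097 → 4-byte form F0 93 82 97 at offsets 8–11.
Offset 9 falls in char 3's range; it's byte 2 of F0 93 82 97 = 0x93.

0x93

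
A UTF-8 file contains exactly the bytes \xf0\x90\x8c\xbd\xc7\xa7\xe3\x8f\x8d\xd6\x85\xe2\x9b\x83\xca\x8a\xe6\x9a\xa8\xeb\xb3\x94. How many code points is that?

Byte at offset 0: 0xF0 = 11110000 → 4-byte char (#1). Advance 4.
Byte at offset 4: 0xC7 = 11000111 → 2-byte char (#2). Advance 2.
Byte at offset 6: 0xE3 = 11100011 → 3-byte char (#3). Advance 3.
Byte at offset 9: 0xD6 = 11010110 → 2-byte char (#4). Advance 2.
Byte at offset 11: 0xE2 = 11100010 → 3-byte char (#5). Advance 3.
Byte at offset 14: 0xCA = 11001010 → 2-byte char (#6). Advance 2.
Byte at offset 16: 0xE6 = 11100110 → 3-byte char (#7). Advance 3.
Byte at offset 19: 0xEB = 11101011 → 3-byte char (#8). Advance 3.
Reached end at offset 22 after 8 code points.

8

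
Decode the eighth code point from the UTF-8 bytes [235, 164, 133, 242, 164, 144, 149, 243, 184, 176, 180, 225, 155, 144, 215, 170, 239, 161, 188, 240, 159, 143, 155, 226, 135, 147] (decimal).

U+21D3

Offset 0: leading byte 0xEB = 11101011 → 3-byte char #1 = EB A4 85.
Offset 3: leading byte 0xF2 = 11110010 → 4-byte char #2 = F2 A4 90 95.
Offset 7: leading byte 0xF3 = 11110011 → 4-byte char #3 = F3 B8 B0 B4.
Offset 11: leading byte 0xE1 = 11100001 → 3-byte char #4 = E1 9B 90.
Offset 14: leading byte 0xD7 = 11010111 → 2-byte char #5 = D7 AA.
Offset 16: leading byte 0xEF = 11101111 → 3-byte char #6 = EF A1 BC.
Offset 19: leading byte 0xF0 = 11110000 → 4-byte char #7 = F0 9F 8F 9B.
Offset 23: leading byte 0xE2 = 11100010 → 3-byte char #8 = E2 87 93.
Leading byte 0xE2 = 11100010 matches 1110xxxx → 3-byte sequence.
Byte 1: 0xE2 = 11100010, payload 0010 (4 bits).
Byte 2: 0x87 = 10000111 (10xxxxxx ✓), payload 000111.
Byte 3: 0x93 = 10010011 (10xxxxxx ✓), payload 010011.
Concatenate: 0010000111010011 = 0x21D3 (16 bits → U+21D3).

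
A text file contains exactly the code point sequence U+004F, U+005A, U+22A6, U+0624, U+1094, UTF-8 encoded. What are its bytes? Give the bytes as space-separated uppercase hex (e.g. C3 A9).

U+004F: 1-byte form → 4F.
U+005A: 1-byte form → 5A.
U+22A6: 3-byte form → E2 8A A6.
U+0624: 2-byte form → D8 A4.
U+1094: 3-byte form → E1 82 94.
Concatenated (10 bytes): 4F 5A E2 8A A6 D8 A4 E1 82 94.

4F 5A E2 8A A6 D8 A4 E1 82 94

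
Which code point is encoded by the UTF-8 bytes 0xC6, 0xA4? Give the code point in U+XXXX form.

U+01A4

Leading byte 0xC6 = 11000110 matches 110xxxxx → 2-byte sequence.
Byte 1: 0xC6 = 11000110, payload 00110 (5 bits).
Byte 2: 0xA4 = 10100100 (10xxxxxx ✓), payload 100100.
Concatenate: 00110100100 = 0x1A4 (11 bits → U+01A4).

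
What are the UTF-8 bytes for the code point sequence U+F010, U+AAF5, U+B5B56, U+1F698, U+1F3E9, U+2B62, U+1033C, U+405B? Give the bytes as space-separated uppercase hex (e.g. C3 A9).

U+F010: 3-byte form → EF 80 90.
U+AAF5: 3-byte form → EA AB B5.
U+B5B56: 4-byte form → F2 B5 AD 96.
U+1F698: 4-byte form → F0 9F 9A 98.
U+1F3E9: 4-byte form → F0 9F 8F A9.
U+2B62: 3-byte form → E2 AD A2.
U+1033C: 4-byte form → F0 90 8C BC.
U+405B: 3-byte form → E4 81 9B.
Concatenated (28 bytes): EF 80 90 EA AB B5 F2 B5 AD 96 F0 9F 9A 98 F0 9F 8F A9 E2 AD A2 F0 90 8C BC E4 81 9B.

EF 80 90 EA AB B5 F2 B5 AD 96 F0 9F 9A 98 F0 9F 8F A9 E2 AD A2 F0 90 8C BC E4 81 9B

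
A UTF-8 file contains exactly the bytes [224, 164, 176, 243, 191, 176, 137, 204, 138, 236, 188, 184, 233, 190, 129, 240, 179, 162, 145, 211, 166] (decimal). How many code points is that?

7

Byte at offset 0: 0xE0 = 11100000 → 3-byte char (#1). Advance 3.
Byte at offset 3: 0xF3 = 11110011 → 4-byte char (#2). Advance 4.
Byte at offset 7: 0xCC = 11001100 → 2-byte char (#3). Advance 2.
Byte at offset 9: 0xEC = 11101100 → 3-byte char (#4). Advance 3.
Byte at offset 12: 0xE9 = 11101001 → 3-byte char (#5). Advance 3.
Byte at offset 15: 0xF0 = 11110000 → 4-byte char (#6). Advance 4.
Byte at offset 19: 0xD3 = 11010011 → 2-byte char (#7). Advance 2.
Reached end at offset 21 after 7 code points.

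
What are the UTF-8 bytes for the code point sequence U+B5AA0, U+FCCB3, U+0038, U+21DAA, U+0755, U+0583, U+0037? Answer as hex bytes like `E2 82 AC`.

U+B5AA0: 4-byte form → F2 B5 AA A0.
U+FCCB3: 4-byte form → F3 BC B2 B3.
U+0038: 1-byte form → 38.
U+21DAA: 4-byte form → F0 A1 B6 AA.
U+0755: 2-byte form → DD 95.
U+0583: 2-byte form → D6 83.
U+0037: 1-byte form → 37.
Concatenated (18 bytes): F2 B5 AA A0 F3 BC B2 B3 38 F0 A1 B6 AA DD 95 D6 83 37.

F2 B5 AA A0 F3 BC B2 B3 38 F0 A1 B6 AA DD 95 D6 83 37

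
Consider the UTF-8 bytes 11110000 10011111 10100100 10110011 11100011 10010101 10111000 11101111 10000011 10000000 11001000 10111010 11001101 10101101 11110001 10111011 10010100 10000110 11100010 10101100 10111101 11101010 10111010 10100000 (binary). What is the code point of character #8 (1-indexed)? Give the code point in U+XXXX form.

U+AEA0

Offset 0: leading byte 0xF0 = 11110000 → 4-byte char #1 = F0 9F A4 B3.
Offset 4: leading byte 0xE3 = 11100011 → 3-byte char #2 = E3 95 B8.
Offset 7: leading byte 0xEF = 11101111 → 3-byte char #3 = EF 83 80.
Offset 10: leading byte 0xC8 = 11001000 → 2-byte char #4 = C8 BA.
Offset 12: leading byte 0xCD = 11001101 → 2-byte char #5 = CD AD.
Offset 14: leading byte 0xF1 = 11110001 → 4-byte char #6 = F1 BB 94 86.
Offset 18: leading byte 0xE2 = 11100010 → 3-byte char #7 = E2 AC BD.
Offset 21: leading byte 0xEA = 11101010 → 3-byte char #8 = EA BA A0.
Leading byte 0xEA = 11101010 matches 1110xxxx → 3-byte sequence.
Byte 1: 0xEA = 11101010, payload 1010 (4 bits).
Byte 2: 0xBA = 10111010 (10xxxxxx ✓), payload 111010.
Byte 3: 0xA0 = 10100000 (10xxxxxx ✓), payload 100000.
Concatenate: 1010111010100000 = 0xAEA0 (16 bits → U+AEA0).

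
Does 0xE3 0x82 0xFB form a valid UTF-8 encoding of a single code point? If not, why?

invalid (non-continuation byte where continuation expected)

Leading byte 0xE3 = 11100011 → 3-byte form.
Byte 3 is 0xFB = 11111011, which is not 10xxxxxx — expected a continuation byte.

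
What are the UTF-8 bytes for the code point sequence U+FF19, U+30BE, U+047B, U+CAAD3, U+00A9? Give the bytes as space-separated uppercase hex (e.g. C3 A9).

U+FF19: 3-byte form → EF BC 99.
U+30BE: 3-byte form → E3 82 BE.
U+047B: 2-byte form → D1 BB.
U+CAAD3: 4-byte form → F3 8A AB 93.
U+00A9: 2-byte form → C2 A9.
Concatenated (14 bytes): EF BC 99 E3 82 BE D1 BB F3 8A AB 93 C2 A9.

EF BC 99 E3 82 BE D1 BB F3 8A AB 93 C2 A9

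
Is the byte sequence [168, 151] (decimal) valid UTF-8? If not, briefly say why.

Byte 0xA8 = 10101000 has the form 10xxxxxx — a continuation byte — but there is no preceding leading byte.

invalid (continuation byte with no leading byte)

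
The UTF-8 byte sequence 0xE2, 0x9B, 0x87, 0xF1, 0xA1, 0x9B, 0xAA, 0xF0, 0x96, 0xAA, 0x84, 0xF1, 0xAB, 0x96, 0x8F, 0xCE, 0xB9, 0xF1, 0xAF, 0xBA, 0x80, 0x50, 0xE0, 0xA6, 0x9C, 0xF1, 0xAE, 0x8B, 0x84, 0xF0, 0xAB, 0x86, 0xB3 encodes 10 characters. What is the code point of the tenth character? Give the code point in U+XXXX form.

Offset 0: leading byte 0xE2 = 11100010 → 3-byte char #1 = E2 9B 87.
Offset 3: leading byte 0xF1 = 11110001 → 4-byte char #2 = F1 A1 9B AA.
Offset 7: leading byte 0xF0 = 11110000 → 4-byte char #3 = F0 96 AA 84.
Offset 11: leading byte 0xF1 = 11110001 → 4-byte char #4 = F1 AB 96 8F.
Offset 15: leading byte 0xCE = 11001110 → 2-byte char #5 = CE B9.
Offset 17: leading byte 0xF1 = 11110001 → 4-byte char #6 = F1 AF BA 80.
Offset 21: leading byte 0x50 = 01010000 → 1-byte char #7 = 50.
Offset 22: leading byte 0xE0 = 11100000 → 3-byte char #8 = E0 A6 9C.
Offset 25: leading byte 0xF1 = 11110001 → 4-byte char #9 = F1 AE 8B 84.
Offset 29: leading byte 0xF0 = 11110000 → 4-byte char #10 = F0 AB 86 B3.
Leading byte 0xF0 = 11110000 matches 11110xxx → 4-byte sequence.
Byte 1: 0xF0 = 11110000, payload 000 (3 bits).
Byte 2: 0xAB = 10101011 (10xxxxxx ✓), payload 101011.
Byte 3: 0x86 = 10000110 (10xxxxxx ✓), payload 000110.
Byte 4: 0xB3 = 10110011 (10xxxxxx ✓), payload 110011.
Concatenate: 000101011000110110011 = 0x2B1B3 (21 bits → U+2B1B3).

U+2B1B3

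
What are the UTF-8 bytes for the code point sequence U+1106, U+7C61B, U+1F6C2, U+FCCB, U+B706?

E1 84 86 F1 BC 98 9B F0 9F 9B 82 EF B3 8B EB 9C 86

U+1106: 3-byte form → E1 84 86.
U+7C61B: 4-byte form → F1 BC 98 9B.
U+1F6C2: 4-byte form → F0 9F 9B 82.
U+FCCB: 3-byte form → EF B3 8B.
U+B706: 3-byte form → EB 9C 86.
Concatenated (17 bytes): E1 84 86 F1 BC 98 9B F0 9F 9B 82 EF B3 8B EB 9C 86.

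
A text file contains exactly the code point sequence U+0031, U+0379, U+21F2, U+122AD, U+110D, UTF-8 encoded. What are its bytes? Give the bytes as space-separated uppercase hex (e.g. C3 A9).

U+0031: 1-byte form → 31.
U+0379: 2-byte form → CD B9.
U+21F2: 3-byte form → E2 87 B2.
U+122AD: 4-byte form → F0 92 8A AD.
U+110D: 3-byte form → E1 84 8D.
Concatenated (13 bytes): 31 CD B9 E2 87 B2 F0 92 8A AD E1 84 8D.

31 CD B9 E2 87 B2 F0 92 8A AD E1 84 8D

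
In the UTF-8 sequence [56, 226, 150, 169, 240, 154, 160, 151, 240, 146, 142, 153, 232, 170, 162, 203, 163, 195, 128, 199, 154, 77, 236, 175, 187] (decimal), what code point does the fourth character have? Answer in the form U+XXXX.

U+12399

Offset 0: leading byte 0x38 = 00111000 → 1-byte char #1 = 38.
Offset 1: leading byte 0xE2 = 11100010 → 3-byte char #2 = E2 96 A9.
Offset 4: leading byte 0xF0 = 11110000 → 4-byte char #3 = F0 9A A0 97.
Offset 8: leading byte 0xF0 = 11110000 → 4-byte char #4 = F0 92 8E 99.
Leading byte 0xF0 = 11110000 matches 11110xxx → 4-byte sequence.
Byte 1: 0xF0 = 11110000, payload 000 (3 bits).
Byte 2: 0x92 = 10010010 (10xxxxxx ✓), payload 010010.
Byte 3: 0x8E = 10001110 (10xxxxxx ✓), payload 001110.
Byte 4: 0x99 = 10011001 (10xxxxxx ✓), payload 011001.
Concatenate: 000010010001110011001 = 0x12399 (21 bits → U+12399).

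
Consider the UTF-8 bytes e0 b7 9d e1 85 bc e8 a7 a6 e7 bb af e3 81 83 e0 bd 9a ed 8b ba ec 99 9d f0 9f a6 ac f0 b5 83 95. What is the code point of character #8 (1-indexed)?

U+C65D

Offset 0: leading byte 0xE0 = 11100000 → 3-byte char #1 = E0 B7 9D.
Offset 3: leading byte 0xE1 = 11100001 → 3-byte char #2 = E1 85 BC.
Offset 6: leading byte 0xE8 = 11101000 → 3-byte char #3 = E8 A7 A6.
Offset 9: leading byte 0xE7 = 11100111 → 3-byte char #4 = E7 BB AF.
Offset 12: leading byte 0xE3 = 11100011 → 3-byte char #5 = E3 81 83.
Offset 15: leading byte 0xE0 = 11100000 → 3-byte char #6 = E0 BD 9A.
Offset 18: leading byte 0xED = 11101101 → 3-byte char #7 = ED 8B BA.
Offset 21: leading byte 0xEC = 11101100 → 3-byte char #8 = EC 99 9D.
Leading byte 0xEC = 11101100 matches 1110xxxx → 3-byte sequence.
Byte 1: 0xEC = 11101100, payload 1100 (4 bits).
Byte 2: 0x99 = 10011001 (10xxxxxx ✓), payload 011001.
Byte 3: 0x9D = 10011101 (10xxxxxx ✓), payload 011101.
Concatenate: 1100011001011101 = 0xC65D (16 bits → U+C65D).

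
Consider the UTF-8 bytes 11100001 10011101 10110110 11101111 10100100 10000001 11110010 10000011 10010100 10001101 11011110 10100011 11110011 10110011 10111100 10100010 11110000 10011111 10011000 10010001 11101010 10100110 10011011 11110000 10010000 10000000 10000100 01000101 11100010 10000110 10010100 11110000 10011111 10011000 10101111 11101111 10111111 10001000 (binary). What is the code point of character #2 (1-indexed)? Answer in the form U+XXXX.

U+F901

Offset 0: leading byte 0xE1 = 11100001 → 3-byte char #1 = E1 9D B6.
Offset 3: leading byte 0xEF = 11101111 → 3-byte char #2 = EF A4 81.
Leading byte 0xEF = 11101111 matches 1110xxxx → 3-byte sequence.
Byte 1: 0xEF = 11101111, payload 1111 (4 bits).
Byte 2: 0xA4 = 10100100 (10xxxxxx ✓), payload 100100.
Byte 3: 0x81 = 10000001 (10xxxxxx ✓), payload 000001.
Concatenate: 1111100100000001 = 0xF901 (16 bits → U+F901).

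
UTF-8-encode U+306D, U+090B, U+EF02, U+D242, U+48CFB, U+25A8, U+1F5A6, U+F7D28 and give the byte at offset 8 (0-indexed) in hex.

0x82

U+306D → 3-byte form E3 81 AD at offsets 0–2.
U+090B → 3-byte form E0 A4 8B at offsets 3–5.
U+EF02 → 3-byte form EE BC 82 at offsets 6–8.
Offset 8 falls in char 3's range; it's byte 3 of EE BC 82 = 0x82.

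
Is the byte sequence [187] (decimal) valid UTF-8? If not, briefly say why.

invalid (continuation byte with no leading byte)

Byte 0xBB = 10111011 has the form 10xxxxxx — a continuation byte — but there is no preceding leading byte.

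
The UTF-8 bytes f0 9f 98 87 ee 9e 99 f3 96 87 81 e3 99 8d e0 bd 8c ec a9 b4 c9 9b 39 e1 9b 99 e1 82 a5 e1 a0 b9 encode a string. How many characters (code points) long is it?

11

Byte at offset 0: 0xF0 = 11110000 → 4-byte char (#1). Advance 4.
Byte at offset 4: 0xEE = 11101110 → 3-byte char (#2). Advance 3.
Byte at offset 7: 0xF3 = 11110011 → 4-byte char (#3). Advance 4.
Byte at offset 11: 0xE3 = 11100011 → 3-byte char (#4). Advance 3.
Byte at offset 14: 0xE0 = 11100000 → 3-byte char (#5). Advance 3.
Byte at offset 17: 0xEC = 11101100 → 3-byte char (#6). Advance 3.
Byte at offset 20: 0xC9 = 11001001 → 2-byte char (#7). Advance 2.
Byte at offset 22: 0x39 = 00111001 → 1-byte char (#8). Advance 1.
Byte at offset 23: 0xE1 = 11100001 → 3-byte char (#9). Advance 3.
Byte at offset 26: 0xE1 = 11100001 → 3-byte char (#10). Advance 3.
Byte at offset 29: 0xE1 = 11100001 → 3-byte char (#11). Advance 3.
Reached end at offset 32 after 11 code points.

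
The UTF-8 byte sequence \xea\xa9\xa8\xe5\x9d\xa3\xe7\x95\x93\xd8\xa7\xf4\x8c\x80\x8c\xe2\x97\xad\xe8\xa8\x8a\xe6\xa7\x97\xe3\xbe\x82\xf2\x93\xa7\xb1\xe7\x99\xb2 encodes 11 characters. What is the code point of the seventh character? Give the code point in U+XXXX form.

U+8A0A

Offset 0: leading byte 0xEA = 11101010 → 3-byte char #1 = EA A9 A8.
Offset 3: leading byte 0xE5 = 11100101 → 3-byte char #2 = E5 9D A3.
Offset 6: leading byte 0xE7 = 11100111 → 3-byte char #3 = E7 95 93.
Offset 9: leading byte 0xD8 = 11011000 → 2-byte char #4 = D8 A7.
Offset 11: leading byte 0xF4 = 11110100 → 4-byte char #5 = F4 8C 80 8C.
Offset 15: leading byte 0xE2 = 11100010 → 3-byte char #6 = E2 97 AD.
Offset 18: leading byte 0xE8 = 11101000 → 3-byte char #7 = E8 A8 8A.
Leading byte 0xE8 = 11101000 matches 1110xxxx → 3-byte sequence.
Byte 1: 0xE8 = 11101000, payload 1000 (4 bits).
Byte 2: 0xA8 = 10101000 (10xxxxxx ✓), payload 101000.
Byte 3: 0x8A = 10001010 (10xxxxxx ✓), payload 001010.
Concatenate: 1000101000001010 = 0x8A0A (16 bits → U+8A0A).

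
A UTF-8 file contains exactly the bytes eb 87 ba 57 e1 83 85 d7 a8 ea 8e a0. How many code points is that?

Byte at offset 0: 0xEB = 11101011 → 3-byte char (#1). Advance 3.
Byte at offset 3: 0x57 = 01010111 → 1-byte char (#2). Advance 1.
Byte at offset 4: 0xE1 = 11100001 → 3-byte char (#3). Advance 3.
Byte at offset 7: 0xD7 = 11010111 → 2-byte char (#4). Advance 2.
Byte at offset 9: 0xEA = 11101010 → 3-byte char (#5). Advance 3.
Reached end at offset 12 after 5 code points.

5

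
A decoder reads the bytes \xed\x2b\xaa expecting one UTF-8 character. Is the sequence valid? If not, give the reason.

Leading byte 0xED = 11101101 → 3-byte form.
Byte 2 is 0x2B = 00101011, which is not 10xxxxxx — expected a continuation byte.

invalid (non-continuation byte where continuation expected)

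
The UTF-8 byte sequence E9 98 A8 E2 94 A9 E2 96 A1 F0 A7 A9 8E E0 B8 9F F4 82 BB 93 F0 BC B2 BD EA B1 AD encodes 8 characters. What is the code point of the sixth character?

Offset 0: leading byte 0xE9 = 11101001 → 3-byte char #1 = E9 98 A8.
Offset 3: leading byte 0xE2 = 11100010 → 3-byte char #2 = E2 94 A9.
Offset 6: leading byte 0xE2 = 11100010 → 3-byte char #3 = E2 96 A1.
Offset 9: leading byte 0xF0 = 11110000 → 4-byte char #4 = F0 A7 A9 8E.
Offset 13: leading byte 0xE0 = 11100000 → 3-byte char #5 = E0 B8 9F.
Offset 16: leading byte 0xF4 = 11110100 → 4-byte char #6 = F4 82 BB 93.
Leading byte 0xF4 = 11110100 matches 11110xxx → 4-byte sequence.
Byte 1: 0xF4 = 11110100, payload 100 (3 bits).
Byte 2: 0x82 = 10000010 (10xxxxxx ✓), payload 000010.
Byte 3: 0xBB = 10111011 (10xxxxxx ✓), payload 111011.
Byte 4: 0x93 = 10010011 (10xxxxxx ✓), payload 010011.
Concatenate: 100000010111011010011 = 0x102ED3 (21 bits → U+102ED3).

U+102ED3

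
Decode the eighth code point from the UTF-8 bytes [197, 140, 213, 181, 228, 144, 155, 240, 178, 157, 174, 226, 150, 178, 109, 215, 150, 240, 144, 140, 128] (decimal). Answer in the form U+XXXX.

Offset 0: leading byte 0xC5 = 11000101 → 2-byte char #1 = C5 8C.
Offset 2: leading byte 0xD5 = 11010101 → 2-byte char #2 = D5 B5.
Offset 4: leading byte 0xE4 = 11100100 → 3-byte char #3 = E4 90 9B.
Offset 7: leading byte 0xF0 = 11110000 → 4-byte char #4 = F0 B2 9D AE.
Offset 11: leading byte 0xE2 = 11100010 → 3-byte char #5 = E2 96 B2.
Offset 14: leading byte 0x6D = 01101101 → 1-byte char #6 = 6D.
Offset 15: leading byte 0xD7 = 11010111 → 2-byte char #7 = D7 96.
Offset 17: leading byte 0xF0 = 11110000 → 4-byte char #8 = F0 90 8C 80.
Leading byte 0xF0 = 11110000 matches 11110xxx → 4-byte sequence.
Byte 1: 0xF0 = 11110000, payload 000 (3 bits).
Byte 2: 0x90 = 10010000 (10xxxxxx ✓), payload 010000.
Byte 3: 0x8C = 10001100 (10xxxxxx ✓), payload 001100.
Byte 4: 0x80 = 10000000 (10xxxxxx ✓), payload 000000.
Concatenate: 000010000001100000000 = 0x10300 (21 bits → U+10300).

U+10300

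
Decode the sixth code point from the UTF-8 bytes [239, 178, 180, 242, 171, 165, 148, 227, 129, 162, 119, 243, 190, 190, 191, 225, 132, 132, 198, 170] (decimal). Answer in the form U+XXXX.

U+1104

Offset 0: leading byte 0xEF = 11101111 → 3-byte char #1 = EF B2 B4.
Offset 3: leading byte 0xF2 = 11110010 → 4-byte char #2 = F2 AB A5 94.
Offset 7: leading byte 0xE3 = 11100011 → 3-byte char #3 = E3 81 A2.
Offset 10: leading byte 0x77 = 01110111 → 1-byte char #4 = 77.
Offset 11: leading byte 0xF3 = 11110011 → 4-byte char #5 = F3 BE BE BF.
Offset 15: leading byte 0xE1 = 11100001 → 3-byte char #6 = E1 84 84.
Leading byte 0xE1 = 11100001 matches 1110xxxx → 3-byte sequence.
Byte 1: 0xE1 = 11100001, payload 0001 (4 bits).
Byte 2: 0x84 = 10000100 (10xxxxxx ✓), payload 000100.
Byte 3: 0x84 = 10000100 (10xxxxxx ✓), payload 000100.
Concatenate: 0001000100000100 = 0x1104 (16 bits → U+1104).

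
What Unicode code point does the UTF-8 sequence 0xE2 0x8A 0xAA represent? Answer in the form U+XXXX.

Leading byte 0xE2 = 11100010 matches 1110xxxx → 3-byte sequence.
Byte 1: 0xE2 = 11100010, payload 0010 (4 bits).
Byte 2: 0x8A = 10001010 (10xxxxxx ✓), payload 001010.
Byte 3: 0xAA = 10101010 (10xxxxxx ✓), payload 101010.
Concatenate: 0010001010101010 = 0x22AA (16 bits → U+22AA).

U+22AA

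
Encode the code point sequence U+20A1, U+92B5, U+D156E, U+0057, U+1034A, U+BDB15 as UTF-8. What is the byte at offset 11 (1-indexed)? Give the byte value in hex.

0x57

1-indexed offset 11 is 0-indexed offset 10.
U+20A1 → 3-byte form E2 82 A1 at offsets 0–2.
U+92B5 → 3-byte form E9 8A B5 at offsets 3–5.
U+D156E → 4-byte form F3 91 95 AE at offsets 6–9.
U+0057 → 1-byte form 57 at offsets 10–10.
Offset 10 falls in char 4's range; it's byte 1 of 57 = 0x57.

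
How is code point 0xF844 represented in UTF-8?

U+F844 = 0xF844 = 63556 decimal. In range U+0800–U+FFFF → 3-byte form: 1110xxxx 10xxxxxx 10xxxxxx.
Binary (16 bits): 1111100001000100.
Split 4+6+6: 1111 | 100001 | 000100.
Byte 1: 11101111 = 0xEF.
Byte 2: 10100001 = 0xA1.
Byte 3: 10000100 = 0x84.

EF A1 84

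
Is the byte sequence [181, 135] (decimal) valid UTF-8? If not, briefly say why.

Byte 0xB5 = 10110101 has the form 10xxxxxx — a continuation byte — but there is no preceding leading byte.

invalid (continuation byte with no leading byte)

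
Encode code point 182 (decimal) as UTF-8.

U+00B6 = 0xB6 = 182 decimal. In range U+0080–U+07FF → 2-byte form: 110xxxxx 10xxxxxx.
Binary (11 bits): 00010110110.
Split 5+6: 00010 | 110110.
Byte 1: 11000010 = 0xC2.
Byte 2: 10110110 = 0xB6.

C2 B6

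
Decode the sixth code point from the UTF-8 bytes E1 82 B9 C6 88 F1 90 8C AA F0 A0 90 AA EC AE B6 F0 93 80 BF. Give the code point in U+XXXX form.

U+1303F

Offset 0: leading byte 0xE1 = 11100001 → 3-byte char #1 = E1 82 B9.
Offset 3: leading byte 0xC6 = 11000110 → 2-byte char #2 = C6 88.
Offset 5: leading byte 0xF1 = 11110001 → 4-byte char #3 = F1 90 8C AA.
Offset 9: leading byte 0xF0 = 11110000 → 4-byte char #4 = F0 A0 90 AA.
Offset 13: leading byte 0xEC = 11101100 → 3-byte char #5 = EC AE B6.
Offset 16: leading byte 0xF0 = 11110000 → 4-byte char #6 = F0 93 80 BF.
Leading byte 0xF0 = 11110000 matches 11110xxx → 4-byte sequence.
Byte 1: 0xF0 = 11110000, payload 000 (3 bits).
Byte 2: 0x93 = 10010011 (10xxxxxx ✓), payload 010011.
Byte 3: 0x80 = 10000000 (10xxxxxx ✓), payload 000000.
Byte 4: 0xBF = 10111111 (10xxxxxx ✓), payload 111111.
Concatenate: 000010011000000111111 = 0x1303F (21 bits → U+1303F).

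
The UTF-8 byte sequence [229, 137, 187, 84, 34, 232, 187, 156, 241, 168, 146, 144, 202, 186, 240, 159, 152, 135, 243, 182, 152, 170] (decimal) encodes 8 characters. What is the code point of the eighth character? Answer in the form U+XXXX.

U+F662A

Offset 0: leading byte 0xE5 = 11100101 → 3-byte char #1 = E5 89 BB.
Offset 3: leading byte 0x54 = 01010100 → 1-byte char #2 = 54.
Offset 4: leading byte 0x22 = 00100010 → 1-byte char #3 = 22.
Offset 5: leading byte 0xE8 = 11101000 → 3-byte char #4 = E8 BB 9C.
Offset 8: leading byte 0xF1 = 11110001 → 4-byte char #5 = F1 A8 92 90.
Offset 12: leading byte 0xCA = 11001010 → 2-byte char #6 = CA BA.
Offset 14: leading byte 0xF0 = 11110000 → 4-byte char #7 = F0 9F 98 87.
Offset 18: leading byte 0xF3 = 11110011 → 4-byte char #8 = F3 B6 98 AA.
Leading byte 0xF3 = 11110011 matches 11110xxx → 4-byte sequence.
Byte 1: 0xF3 = 11110011, payload 011 (3 bits).
Byte 2: 0xB6 = 10110110 (10xxxxxx ✓), payload 110110.
Byte 3: 0x98 = 10011000 (10xxxxxx ✓), payload 011000.
Byte 4: 0xAA = 10101010 (10xxxxxx ✓), payload 101010.
Concatenate: 011110110011000101010 = 0xF662A (21 bits → U+F662A).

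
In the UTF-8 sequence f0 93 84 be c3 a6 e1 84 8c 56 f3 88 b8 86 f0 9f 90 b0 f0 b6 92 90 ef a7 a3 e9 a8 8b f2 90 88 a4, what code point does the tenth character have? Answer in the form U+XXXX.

Offset 0: leading byte 0xF0 = 11110000 → 4-byte char #1 = F0 93 84 BE.
Offset 4: leading byte 0xC3 = 11000011 → 2-byte char #2 = C3 A6.
Offset 6: leading byte 0xE1 = 11100001 → 3-byte char #3 = E1 84 8C.
Offset 9: leading byte 0x56 = 01010110 → 1-byte char #4 = 56.
Offset 10: leading byte 0xF3 = 11110011 → 4-byte char #5 = F3 88 B8 86.
Offset 14: leading byte 0xF0 = 11110000 → 4-byte char #6 = F0 9F 90 B0.
Offset 18: leading byte 0xF0 = 11110000 → 4-byte char #7 = F0 B6 92 90.
Offset 22: leading byte 0xEF = 11101111 → 3-byte char #8 = EF A7 A3.
Offset 25: leading byte 0xE9 = 11101001 → 3-byte char #9 = E9 A8 8B.
Offset 28: leading byte 0xF2 = 11110010 → 4-byte char #10 = F2 90 88 A4.
Leading byte 0xF2 = 11110010 matches 11110xxx → 4-byte sequence.
Byte 1: 0xF2 = 11110010, payload 010 (3 bits).
Byte 2: 0x90 = 10010000 (10xxxxxx ✓), payload 010000.
Byte 3: 0x88 = 10001000 (10xxxxxx ✓), payload 001000.
Byte 4: 0xA4 = 10100100 (10xxxxxx ✓), payload 100100.
Concatenate: 010010000001000100100 = 0x90224 (21 bits → U+90224).

U+90224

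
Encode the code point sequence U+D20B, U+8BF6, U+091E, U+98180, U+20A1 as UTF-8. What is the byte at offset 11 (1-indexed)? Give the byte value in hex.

1-indexed offset 11 is 0-indexed offset 10.
U+D20B → 3-byte form ED 88 8B at offsets 0–2.
U+8BF6 → 3-byte form E8 AF B6 at offsets 3–5.
U+091E → 3-byte form E0 A4 9E at offsets 6–8.
U+98180 → 4-byte form F2 98 86 80 at offsets 9–12.
Offset 10 falls in char 4's range; it's byte 2 of F2 98 86 80 = 0x98.

0x98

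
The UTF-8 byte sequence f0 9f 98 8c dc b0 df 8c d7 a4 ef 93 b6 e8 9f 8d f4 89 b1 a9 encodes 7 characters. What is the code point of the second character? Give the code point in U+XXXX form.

U+0730

Offset 0: leading byte 0xF0 = 11110000 → 4-byte char #1 = F0 9F 98 8C.
Offset 4: leading byte 0xDC = 11011100 → 2-byte char #2 = DC B0.
Leading byte 0xDC = 11011100 matches 110xxxxx → 2-byte sequence.
Byte 1: 0xDC = 11011100, payload 11100 (5 bits).
Byte 2: 0xB0 = 10110000 (10xxxxxx ✓), payload 110000.
Concatenate: 11100110000 = 0x730 (11 bits → U+0730).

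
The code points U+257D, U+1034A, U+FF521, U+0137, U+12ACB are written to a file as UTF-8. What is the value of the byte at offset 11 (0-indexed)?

U+257D → 3-byte form E2 95 BD at offsets 0–2.
U+1034A → 4-byte form F0 90 8D 8A at offsets 3–6.
U+FF521 → 4-byte form F3 BF 94 A1 at offsets 7–10.
U+0137 → 2-byte form C4 B7 at offsets 11–12.
Offset 11 falls in char 4's range; it's byte 1 of C4 B7 = 0xC4.

0xC4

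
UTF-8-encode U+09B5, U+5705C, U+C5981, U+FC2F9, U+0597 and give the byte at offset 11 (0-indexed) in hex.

U+09B5 → 3-byte form E0 A6 B5 at offsets 0–2.
U+5705C → 4-byte form F1 97 81 9C at offsets 3–6.
U+C5981 → 4-byte form F3 85 A6 81 at offsets 7–10.
U+FC2F9 → 4-byte form F3 BC 8B B9 at offsets 11–14.
Offset 11 falls in char 4's range; it's byte 1 of F3 BC 8B B9 = 0xF3.

0xF3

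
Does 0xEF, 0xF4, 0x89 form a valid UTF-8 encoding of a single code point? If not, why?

invalid (non-continuation byte where continuation expected)

Leading byte 0xEF = 11101111 → 3-byte form.
Byte 2 is 0xF4 = 11110100, which is not 10xxxxxx — expected a continuation byte.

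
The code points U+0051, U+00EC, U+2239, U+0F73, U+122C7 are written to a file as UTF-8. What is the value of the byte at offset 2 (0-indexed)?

U+0051 → 1-byte form 51 at offsets 0–0.
U+00EC → 2-byte form C3 AC at offsets 1–2.
Offset 2 falls in char 2's range; it's byte 2 of C3 AC = 0xAC.

0xAC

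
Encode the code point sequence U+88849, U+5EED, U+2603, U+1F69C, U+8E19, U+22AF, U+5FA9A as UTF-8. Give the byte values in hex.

F2 88 A1 89 E5 BB AD E2 98 83 F0 9F 9A 9C E8 B8 99 E2 8A AF F1 9F AA 9A

U+88849: 4-byte form → F2 88 A1 89.
U+5EED: 3-byte form → E5 BB AD.
U+2603: 3-byte form → E2 98 83.
U+1F69C: 4-byte form → F0 9F 9A 9C.
U+8E19: 3-byte form → E8 B8 99.
U+22AF: 3-byte form → E2 8A AF.
U+5FA9A: 4-byte form → F1 9F AA 9A.
Concatenated (24 bytes): F2 88 A1 89 E5 BB AD E2 98 83 F0 9F 9A 9C E8 B8 99 E2 8A AF F1 9F AA 9A.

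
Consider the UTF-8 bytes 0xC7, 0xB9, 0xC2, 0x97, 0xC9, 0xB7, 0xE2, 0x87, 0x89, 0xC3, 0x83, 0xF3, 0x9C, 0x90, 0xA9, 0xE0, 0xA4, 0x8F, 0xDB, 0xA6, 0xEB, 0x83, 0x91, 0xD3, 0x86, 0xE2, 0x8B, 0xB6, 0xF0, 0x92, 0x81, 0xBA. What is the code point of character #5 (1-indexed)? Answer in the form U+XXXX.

U+00C3

Offset 0: leading byte 0xC7 = 11000111 → 2-byte char #1 = C7 B9.
Offset 2: leading byte 0xC2 = 11000010 → 2-byte char #2 = C2 97.
Offset 4: leading byte 0xC9 = 11001001 → 2-byte char #3 = C9 B7.
Offset 6: leading byte 0xE2 = 11100010 → 3-byte char #4 = E2 87 89.
Offset 9: leading byte 0xC3 = 11000011 → 2-byte char #5 = C3 83.
Leading byte 0xC3 = 11000011 matches 110xxxxx → 2-byte sequence.
Byte 1: 0xC3 = 11000011, payload 00011 (5 bits).
Byte 2: 0x83 = 10000011 (10xxxxxx ✓), payload 000011.
Concatenate: 00011000011 = 0xC3 (11 bits → U+00C3).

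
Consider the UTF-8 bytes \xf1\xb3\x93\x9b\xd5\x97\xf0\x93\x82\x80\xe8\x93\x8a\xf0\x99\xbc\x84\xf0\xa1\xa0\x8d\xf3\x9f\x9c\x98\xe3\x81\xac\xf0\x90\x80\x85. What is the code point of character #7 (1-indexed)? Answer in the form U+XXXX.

Offset 0: leading byte 0xF1 = 11110001 → 4-byte char #1 = F1 B3 93 9B.
Offset 4: leading byte 0xD5 = 11010101 → 2-byte char #2 = D5 97.
Offset 6: leading byte 0xF0 = 11110000 → 4-byte char #3 = F0 93 82 80.
Offset 10: leading byte 0xE8 = 11101000 → 3-byte char #4 = E8 93 8A.
Offset 13: leading byte 0xF0 = 11110000 → 4-byte char #5 = F0 99 BC 84.
Offset 17: leading byte 0xF0 = 11110000 → 4-byte char #6 = F0 A1 A0 8D.
Offset 21: leading byte 0xF3 = 11110011 → 4-byte char #7 = F3 9F 9C 98.
Leading byte 0xF3 = 11110011 matches 11110xxx → 4-byte sequence.
Byte 1: 0xF3 = 11110011, payload 011 (3 bits).
Byte 2: 0x9F = 10011111 (10xxxxxx ✓), payload 011111.
Byte 3: 0x9C = 10011100 (10xxxxxx ✓), payload 011100.
Byte 4: 0x98 = 10011000 (10xxxxxx ✓), payload 011000.
Concatenate: 011011111011100011000 = 0xDF718 (21 bits → U+DF718).

U+DF718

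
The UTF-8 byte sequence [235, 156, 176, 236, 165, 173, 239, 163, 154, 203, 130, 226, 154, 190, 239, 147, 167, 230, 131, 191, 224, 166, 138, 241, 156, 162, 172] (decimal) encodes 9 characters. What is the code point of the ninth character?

Offset 0: leading byte 0xEB = 11101011 → 3-byte char #1 = EB 9C B0.
Offset 3: leading byte 0xEC = 11101100 → 3-byte char #2 = EC A5 AD.
Offset 6: leading byte 0xEF = 11101111 → 3-byte char #3 = EF A3 9A.
Offset 9: leading byte 0xCB = 11001011 → 2-byte char #4 = CB 82.
Offset 11: leading byte 0xE2 = 11100010 → 3-byte char #5 = E2 9A BE.
Offset 14: leading byte 0xEF = 11101111 → 3-byte char #6 = EF 93 A7.
Offset 17: leading byte 0xE6 = 11100110 → 3-byte char #7 = E6 83 BF.
Offset 20: leading byte 0xE0 = 11100000 → 3-byte char #8 = E0 A6 8A.
Offset 23: leading byte 0xF1 = 11110001 → 4-byte char #9 = F1 9C A2 AC.
Leading byte 0xF1 = 11110001 matches 11110xxx → 4-byte sequence.
Byte 1: 0xF1 = 11110001, payload 001 (3 bits).
Byte 2: 0x9C = 10011100 (10xxxxxx ✓), payload 011100.
Byte 3: 0xA2 = 10100010 (10xxxxxx ✓), payload 100010.
Byte 4: 0xAC = 10101100 (10xxxxxx ✓), payload 101100.
Concatenate: 001011100100010101100 = 0x5C8AC (21 bits → U+5C8AC).

U+5C8AC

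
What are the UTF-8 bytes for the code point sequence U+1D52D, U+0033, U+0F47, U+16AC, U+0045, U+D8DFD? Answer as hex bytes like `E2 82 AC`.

F0 9D 94 AD 33 E0 BD 87 E1 9A AC 45 F3 98 B7 BD

U+1D52D: 4-byte form → F0 9D 94 AD.
U+0033: 1-byte form → 33.
U+0F47: 3-byte form → E0 BD 87.
U+16AC: 3-byte form → E1 9A AC.
U+0045: 1-byte form → 45.
U+D8DFD: 4-byte form → F3 98 B7 BD.
Concatenated (16 bytes): F0 9D 94 AD 33 E0 BD 87 E1 9A AC 45 F3 98 B7 BD.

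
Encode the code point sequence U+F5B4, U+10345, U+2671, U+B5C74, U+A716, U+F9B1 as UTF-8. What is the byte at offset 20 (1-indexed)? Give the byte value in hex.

1-indexed offset 20 is 0-indexed offset 19.
U+F5B4 → 3-byte form EF 96 B4 at offsets 0–2.
U+10345 → 4-byte form F0 90 8D 85 at offsets 3–6.
U+2671 → 3-byte form E2 99 B1 at offsets 7–9.
U+B5C74 → 4-byte form F2 B5 B1 B4 at offsets 10–13.
U+A716 → 3-byte form EA 9C 96 at offsets 14–16.
U+F9B1 → 3-byte form EF A6 B1 at offsets 17–19.
Offset 19 falls in char 6's range; it's byte 3 of EF A6 B1 = 0xB1.

0xB1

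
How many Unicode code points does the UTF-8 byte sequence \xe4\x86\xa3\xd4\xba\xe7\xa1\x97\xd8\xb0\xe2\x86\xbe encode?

Byte at offset 0: 0xE4 = 11100100 → 3-byte char (#1). Advance 3.
Byte at offset 3: 0xD4 = 11010100 → 2-byte char (#2). Advance 2.
Byte at offset 5: 0xE7 = 11100111 → 3-byte char (#3). Advance 3.
Byte at offset 8: 0xD8 = 11011000 → 2-byte char (#4). Advance 2.
Byte at offset 10: 0xE2 = 11100010 → 3-byte char (#5). Advance 3.
Reached end at offset 13 after 5 code points.

5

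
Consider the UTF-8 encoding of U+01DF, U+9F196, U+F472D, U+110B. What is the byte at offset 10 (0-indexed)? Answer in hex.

U+01DF → 2-byte form C7 9F at offsets 0–1.
U+9F196 → 4-byte form F2 9F 86 96 at offsets 2–5.
U+F472D → 4-byte form F3 B4 9C AD at offsets 6–9.
U+110B → 3-byte form E1 84 8B at offsets 10–12.
Offset 10 falls in char 4's range; it's byte 1 of E1 84 8B = 0xE1.

0xE1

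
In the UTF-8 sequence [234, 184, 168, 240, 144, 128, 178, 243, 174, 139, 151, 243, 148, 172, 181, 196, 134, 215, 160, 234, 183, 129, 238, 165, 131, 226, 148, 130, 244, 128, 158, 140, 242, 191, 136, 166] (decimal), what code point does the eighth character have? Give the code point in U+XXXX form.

Offset 0: leading byte 0xEA = 11101010 → 3-byte char #1 = EA B8 A8.
Offset 3: leading byte 0xF0 = 11110000 → 4-byte char #2 = F0 90 80 B2.
Offset 7: leading byte 0xF3 = 11110011 → 4-byte char #3 = F3 AE 8B 97.
Offset 11: leading byte 0xF3 = 11110011 → 4-byte char #4 = F3 94 AC B5.
Offset 15: leading byte 0xC4 = 11000100 → 2-byte char #5 = C4 86.
Offset 17: leading byte 0xD7 = 11010111 → 2-byte char #6 = D7 A0.
Offset 19: leading byte 0xEA = 11101010 → 3-byte char #7 = EA B7 81.
Offset 22: leading byte 0xEE = 11101110 → 3-byte char #8 = EE A5 83.
Leading byte 0xEE = 11101110 matches 1110xxxx → 3-byte sequence.
Byte 1: 0xEE = 11101110, payload 1110 (4 bits).
Byte 2: 0xA5 = 10100101 (10xxxxxx ✓), payload 100101.
Byte 3: 0x83 = 10000011 (10xxxxxx ✓), payload 000011.
Concatenate: 1110100101000011 = 0xE943 (16 bits → U+E943).

U+E943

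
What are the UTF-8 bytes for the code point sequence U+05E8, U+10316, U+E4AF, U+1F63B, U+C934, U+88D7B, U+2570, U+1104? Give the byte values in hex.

U+05E8: 2-byte form → D7 A8.
U+10316: 4-byte form → F0 90 8C 96.
U+E4AF: 3-byte form → EE 92 AF.
U+1F63B: 4-byte form → F0 9F 98 BB.
U+C934: 3-byte form → EC A4 B4.
U+88D7B: 4-byte form → F2 88 B5 BB.
U+2570: 3-byte form → E2 95 B0.
U+1104: 3-byte form → E1 84 84.
Concatenated (26 bytes): D7 A8 F0 90 8C 96 EE 92 AF F0 9F 98 BB EC A4 B4 F2 88 B5 BB E2 95 B0 E1 84 84.

D7 A8 F0 90 8C 96 EE 92 AF F0 9F 98 BB EC A4 B4 F2 88 B5 BB E2 95 B0 E1 84 84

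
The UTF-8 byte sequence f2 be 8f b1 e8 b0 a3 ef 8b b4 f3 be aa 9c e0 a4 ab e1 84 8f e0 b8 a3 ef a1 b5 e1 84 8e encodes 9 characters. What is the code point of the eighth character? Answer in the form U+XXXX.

Offset 0: leading byte 0xF2 = 11110010 → 4-byte char #1 = F2 BE 8F B1.
Offset 4: leading byte 0xE8 = 11101000 → 3-byte char #2 = E8 B0 A3.
Offset 7: leading byte 0xEF = 11101111 → 3-byte char #3 = EF 8B B4.
Offset 10: leading byte 0xF3 = 11110011 → 4-byte char #4 = F3 BE AA 9C.
Offset 14: leading byte 0xE0 = 11100000 → 3-byte char #5 = E0 A4 AB.
Offset 17: leading byte 0xE1 = 11100001 → 3-byte char #6 = E1 84 8F.
Offset 20: leading byte 0xE0 = 11100000 → 3-byte char #7 = E0 B8 A3.
Offset 23: leading byte 0xEF = 11101111 → 3-byte char #8 = EF A1 B5.
Leading byte 0xEF = 11101111 matches 1110xxxx → 3-byte sequence.
Byte 1: 0xEF = 11101111, payload 1111 (4 bits).
Byte 2: 0xA1 = 10100001 (10xxxxxx ✓), payload 100001.
Byte 3: 0xB5 = 10110101 (10xxxxxx ✓), payload 110101.
Concatenate: 1111100001110101 = 0xF875 (16 bits → U+F875).

U+F875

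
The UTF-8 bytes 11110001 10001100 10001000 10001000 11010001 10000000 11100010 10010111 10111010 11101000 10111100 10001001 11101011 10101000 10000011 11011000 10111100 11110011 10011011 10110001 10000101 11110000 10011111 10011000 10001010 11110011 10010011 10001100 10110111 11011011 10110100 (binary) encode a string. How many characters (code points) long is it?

10

Byte at offset 0: 0xF1 = 11110001 → 4-byte char (#1). Advance 4.
Byte at offset 4: 0xD1 = 11010001 → 2-byte char (#2). Advance 2.
Byte at offset 6: 0xE2 = 11100010 → 3-byte char (#3). Advance 3.
Byte at offset 9: 0xE8 = 11101000 → 3-byte char (#4). Advance 3.
Byte at offset 12: 0xEB = 11101011 → 3-byte char (#5). Advance 3.
Byte at offset 15: 0xD8 = 11011000 → 2-byte char (#6). Advance 2.
Byte at offset 17: 0xF3 = 11110011 → 4-byte char (#7). Advance 4.
Byte at offset 21: 0xF0 = 11110000 → 4-byte char (#8). Advance 4.
Byte at offset 25: 0xF3 = 11110011 → 4-byte char (#9). Advance 4.
Byte at offset 29: 0xDB = 11011011 → 2-byte char (#10). Advance 2.
Reached end at offset 31 after 10 code points.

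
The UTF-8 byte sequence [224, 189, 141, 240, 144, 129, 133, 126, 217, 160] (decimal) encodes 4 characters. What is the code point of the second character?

Offset 0: leading byte 0xE0 = 11100000 → 3-byte char #1 = E0 BD 8D.
Offset 3: leading byte 0xF0 = 11110000 → 4-byte char #2 = F0 90 81 85.
Leading byte 0xF0 = 11110000 matches 11110xxx → 4-byte sequence.
Byte 1: 0xF0 = 11110000, payload 000 (3 bits).
Byte 2: 0x90 = 10010000 (10xxxxxx ✓), payload 010000.
Byte 3: 0x81 = 10000001 (10xxxxxx ✓), payload 000001.
Byte 4: 0x85 = 10000101 (10xxxxxx ✓), payload 000101.
Concatenate: 000010000000001000101 = 0x10045 (21 bits → U+10045).

U+10045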